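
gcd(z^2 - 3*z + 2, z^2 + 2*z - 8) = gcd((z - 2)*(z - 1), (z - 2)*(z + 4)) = z - 2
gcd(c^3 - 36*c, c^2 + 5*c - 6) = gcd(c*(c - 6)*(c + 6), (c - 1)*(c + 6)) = c + 6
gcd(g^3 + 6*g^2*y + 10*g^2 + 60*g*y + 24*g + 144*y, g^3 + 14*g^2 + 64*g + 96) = g^2 + 10*g + 24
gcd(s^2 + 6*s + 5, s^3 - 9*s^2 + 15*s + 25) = s + 1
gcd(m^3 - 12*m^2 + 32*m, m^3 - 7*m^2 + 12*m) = m^2 - 4*m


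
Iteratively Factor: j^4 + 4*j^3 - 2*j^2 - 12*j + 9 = (j + 3)*(j^3 + j^2 - 5*j + 3) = (j + 3)^2*(j^2 - 2*j + 1) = (j - 1)*(j + 3)^2*(j - 1)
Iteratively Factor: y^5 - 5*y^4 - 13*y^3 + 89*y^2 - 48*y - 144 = (y + 1)*(y^4 - 6*y^3 - 7*y^2 + 96*y - 144) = (y - 3)*(y + 1)*(y^3 - 3*y^2 - 16*y + 48) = (y - 4)*(y - 3)*(y + 1)*(y^2 + y - 12) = (y - 4)*(y - 3)*(y + 1)*(y + 4)*(y - 3)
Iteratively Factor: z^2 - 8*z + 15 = (z - 5)*(z - 3)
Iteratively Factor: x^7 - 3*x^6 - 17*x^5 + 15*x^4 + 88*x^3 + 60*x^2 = (x - 3)*(x^6 - 17*x^4 - 36*x^3 - 20*x^2) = (x - 3)*(x + 2)*(x^5 - 2*x^4 - 13*x^3 - 10*x^2) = (x - 3)*(x + 1)*(x + 2)*(x^4 - 3*x^3 - 10*x^2) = x*(x - 3)*(x + 1)*(x + 2)*(x^3 - 3*x^2 - 10*x) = x*(x - 5)*(x - 3)*(x + 1)*(x + 2)*(x^2 + 2*x) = x^2*(x - 5)*(x - 3)*(x + 1)*(x + 2)*(x + 2)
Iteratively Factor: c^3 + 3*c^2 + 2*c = (c + 2)*(c^2 + c) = c*(c + 2)*(c + 1)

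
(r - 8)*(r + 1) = r^2 - 7*r - 8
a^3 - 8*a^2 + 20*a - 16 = (a - 4)*(a - 2)^2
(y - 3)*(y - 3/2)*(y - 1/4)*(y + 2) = y^4 - 11*y^3/4 - 31*y^2/8 + 81*y/8 - 9/4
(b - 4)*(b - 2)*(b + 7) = b^3 + b^2 - 34*b + 56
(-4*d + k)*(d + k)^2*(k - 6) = -4*d^3*k + 24*d^3 - 7*d^2*k^2 + 42*d^2*k - 2*d*k^3 + 12*d*k^2 + k^4 - 6*k^3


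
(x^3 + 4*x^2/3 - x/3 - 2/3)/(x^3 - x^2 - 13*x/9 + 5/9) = 3*(3*x^2 + x - 2)/(9*x^2 - 18*x + 5)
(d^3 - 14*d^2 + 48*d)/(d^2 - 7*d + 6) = d*(d - 8)/(d - 1)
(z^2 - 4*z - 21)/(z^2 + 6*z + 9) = (z - 7)/(z + 3)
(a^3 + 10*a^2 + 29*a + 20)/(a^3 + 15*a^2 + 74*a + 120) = (a + 1)/(a + 6)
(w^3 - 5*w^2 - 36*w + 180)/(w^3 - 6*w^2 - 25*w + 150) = (w + 6)/(w + 5)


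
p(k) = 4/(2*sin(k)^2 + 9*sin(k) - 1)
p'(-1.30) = -0.09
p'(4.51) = 0.07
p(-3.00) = -1.79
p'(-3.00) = 6.72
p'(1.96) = 0.24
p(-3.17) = -5.39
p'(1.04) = -0.37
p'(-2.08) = 0.20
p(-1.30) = -0.51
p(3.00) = 12.91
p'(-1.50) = -0.02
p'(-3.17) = 66.05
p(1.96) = 0.44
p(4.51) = -0.51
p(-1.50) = -0.50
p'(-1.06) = -0.20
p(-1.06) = -0.55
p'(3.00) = 394.35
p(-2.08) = -0.55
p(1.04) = 0.48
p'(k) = 4*(-4*sin(k)*cos(k) - 9*cos(k))/(2*sin(k)^2 + 9*sin(k) - 1)^2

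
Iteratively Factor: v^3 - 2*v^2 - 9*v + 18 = (v - 2)*(v^2 - 9) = (v - 2)*(v + 3)*(v - 3)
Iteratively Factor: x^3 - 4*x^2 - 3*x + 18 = (x - 3)*(x^2 - x - 6) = (x - 3)*(x + 2)*(x - 3)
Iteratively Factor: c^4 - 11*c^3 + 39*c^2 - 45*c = (c)*(c^3 - 11*c^2 + 39*c - 45) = c*(c - 5)*(c^2 - 6*c + 9) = c*(c - 5)*(c - 3)*(c - 3)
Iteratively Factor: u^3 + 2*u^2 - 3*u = (u - 1)*(u^2 + 3*u) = (u - 1)*(u + 3)*(u)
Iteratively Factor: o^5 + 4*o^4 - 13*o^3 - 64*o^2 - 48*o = (o)*(o^4 + 4*o^3 - 13*o^2 - 64*o - 48) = o*(o - 4)*(o^3 + 8*o^2 + 19*o + 12) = o*(o - 4)*(o + 1)*(o^2 + 7*o + 12) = o*(o - 4)*(o + 1)*(o + 4)*(o + 3)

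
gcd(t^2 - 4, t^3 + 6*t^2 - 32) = t - 2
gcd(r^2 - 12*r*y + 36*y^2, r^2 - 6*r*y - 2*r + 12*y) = -r + 6*y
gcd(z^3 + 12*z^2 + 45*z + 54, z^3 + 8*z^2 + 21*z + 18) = z^2 + 6*z + 9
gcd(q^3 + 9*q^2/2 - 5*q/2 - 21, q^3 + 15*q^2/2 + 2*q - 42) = q^2 + 3*q/2 - 7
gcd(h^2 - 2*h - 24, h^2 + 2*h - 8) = h + 4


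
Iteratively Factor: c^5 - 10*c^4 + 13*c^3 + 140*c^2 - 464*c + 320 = (c - 4)*(c^4 - 6*c^3 - 11*c^2 + 96*c - 80) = (c - 4)*(c + 4)*(c^3 - 10*c^2 + 29*c - 20) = (c - 4)^2*(c + 4)*(c^2 - 6*c + 5) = (c - 5)*(c - 4)^2*(c + 4)*(c - 1)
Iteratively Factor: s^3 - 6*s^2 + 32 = (s - 4)*(s^2 - 2*s - 8) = (s - 4)*(s + 2)*(s - 4)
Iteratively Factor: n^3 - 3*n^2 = (n - 3)*(n^2) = n*(n - 3)*(n)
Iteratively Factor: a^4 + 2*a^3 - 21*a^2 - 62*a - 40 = (a + 4)*(a^3 - 2*a^2 - 13*a - 10) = (a + 1)*(a + 4)*(a^2 - 3*a - 10) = (a + 1)*(a + 2)*(a + 4)*(a - 5)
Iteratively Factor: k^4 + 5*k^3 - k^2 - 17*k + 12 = (k - 1)*(k^3 + 6*k^2 + 5*k - 12) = (k - 1)*(k + 4)*(k^2 + 2*k - 3) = (k - 1)*(k + 3)*(k + 4)*(k - 1)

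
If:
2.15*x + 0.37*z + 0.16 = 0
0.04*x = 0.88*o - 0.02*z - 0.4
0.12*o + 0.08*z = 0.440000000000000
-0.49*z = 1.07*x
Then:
No Solution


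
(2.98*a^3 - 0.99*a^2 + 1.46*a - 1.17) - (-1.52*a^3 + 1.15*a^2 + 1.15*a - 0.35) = 4.5*a^3 - 2.14*a^2 + 0.31*a - 0.82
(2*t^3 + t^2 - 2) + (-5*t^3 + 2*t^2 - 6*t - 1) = -3*t^3 + 3*t^2 - 6*t - 3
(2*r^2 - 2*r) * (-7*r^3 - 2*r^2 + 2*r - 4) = -14*r^5 + 10*r^4 + 8*r^3 - 12*r^2 + 8*r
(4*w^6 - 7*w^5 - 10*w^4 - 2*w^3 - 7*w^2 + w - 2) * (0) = 0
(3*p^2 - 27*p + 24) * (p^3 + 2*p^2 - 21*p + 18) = 3*p^5 - 21*p^4 - 93*p^3 + 669*p^2 - 990*p + 432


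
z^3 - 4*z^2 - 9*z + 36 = (z - 4)*(z - 3)*(z + 3)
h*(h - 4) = h^2 - 4*h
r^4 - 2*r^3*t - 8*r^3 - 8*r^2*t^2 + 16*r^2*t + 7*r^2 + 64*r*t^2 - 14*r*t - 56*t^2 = (r - 7)*(r - 1)*(r - 4*t)*(r + 2*t)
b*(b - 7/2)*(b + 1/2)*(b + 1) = b^4 - 2*b^3 - 19*b^2/4 - 7*b/4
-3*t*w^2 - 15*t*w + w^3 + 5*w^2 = w*(-3*t + w)*(w + 5)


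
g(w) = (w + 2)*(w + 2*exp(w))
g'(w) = w + (w + 2)*(2*exp(w) + 1) + 2*exp(w)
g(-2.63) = 1.57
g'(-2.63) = -3.21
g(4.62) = 1374.37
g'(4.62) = 1558.01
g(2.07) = 72.93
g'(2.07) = 86.50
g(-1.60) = -0.48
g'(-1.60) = -0.63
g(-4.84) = 13.70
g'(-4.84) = -7.71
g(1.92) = 61.00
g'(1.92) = 72.96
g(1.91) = 60.28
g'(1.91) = 72.14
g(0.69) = 12.58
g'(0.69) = 18.09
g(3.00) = 215.86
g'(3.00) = 249.03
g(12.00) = 4557302.16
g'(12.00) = 4882669.74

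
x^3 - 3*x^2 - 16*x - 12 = (x - 6)*(x + 1)*(x + 2)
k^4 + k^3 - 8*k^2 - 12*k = k*(k - 3)*(k + 2)^2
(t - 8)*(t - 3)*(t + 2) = t^3 - 9*t^2 + 2*t + 48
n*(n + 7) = n^2 + 7*n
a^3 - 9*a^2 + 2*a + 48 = (a - 8)*(a - 3)*(a + 2)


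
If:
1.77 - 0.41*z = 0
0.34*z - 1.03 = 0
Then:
No Solution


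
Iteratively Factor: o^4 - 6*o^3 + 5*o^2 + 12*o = (o - 3)*(o^3 - 3*o^2 - 4*o) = (o - 4)*(o - 3)*(o^2 + o) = o*(o - 4)*(o - 3)*(o + 1)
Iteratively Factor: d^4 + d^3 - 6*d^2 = (d)*(d^3 + d^2 - 6*d) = d*(d + 3)*(d^2 - 2*d) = d^2*(d + 3)*(d - 2)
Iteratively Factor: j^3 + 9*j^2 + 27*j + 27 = (j + 3)*(j^2 + 6*j + 9) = (j + 3)^2*(j + 3)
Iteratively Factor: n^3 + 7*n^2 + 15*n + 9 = (n + 3)*(n^2 + 4*n + 3) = (n + 1)*(n + 3)*(n + 3)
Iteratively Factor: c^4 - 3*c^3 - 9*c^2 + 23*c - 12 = (c - 1)*(c^3 - 2*c^2 - 11*c + 12) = (c - 4)*(c - 1)*(c^2 + 2*c - 3) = (c - 4)*(c - 1)*(c + 3)*(c - 1)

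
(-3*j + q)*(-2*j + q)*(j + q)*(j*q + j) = 6*j^4*q + 6*j^4 + j^3*q^2 + j^3*q - 4*j^2*q^3 - 4*j^2*q^2 + j*q^4 + j*q^3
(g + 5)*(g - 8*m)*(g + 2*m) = g^3 - 6*g^2*m + 5*g^2 - 16*g*m^2 - 30*g*m - 80*m^2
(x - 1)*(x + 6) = x^2 + 5*x - 6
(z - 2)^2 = z^2 - 4*z + 4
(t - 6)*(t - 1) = t^2 - 7*t + 6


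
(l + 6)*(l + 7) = l^2 + 13*l + 42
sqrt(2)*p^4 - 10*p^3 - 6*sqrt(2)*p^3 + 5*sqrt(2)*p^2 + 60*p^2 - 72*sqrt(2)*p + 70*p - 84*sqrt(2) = (p - 7)*(p - 3*sqrt(2))*(p - 2*sqrt(2))*(sqrt(2)*p + sqrt(2))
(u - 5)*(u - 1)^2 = u^3 - 7*u^2 + 11*u - 5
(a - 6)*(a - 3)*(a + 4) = a^3 - 5*a^2 - 18*a + 72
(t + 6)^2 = t^2 + 12*t + 36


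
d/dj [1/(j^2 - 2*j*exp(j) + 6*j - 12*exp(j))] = 2*(j*exp(j) - j + 7*exp(j) - 3)/(j^2 - 2*j*exp(j) + 6*j - 12*exp(j))^2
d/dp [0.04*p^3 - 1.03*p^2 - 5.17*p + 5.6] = 0.12*p^2 - 2.06*p - 5.17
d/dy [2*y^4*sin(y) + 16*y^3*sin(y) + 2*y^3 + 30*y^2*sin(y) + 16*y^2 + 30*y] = 2*y^4*cos(y) + 8*y^3*sin(y) + 16*y^3*cos(y) + 48*y^2*sin(y) + 30*y^2*cos(y) + 6*y^2 + 60*y*sin(y) + 32*y + 30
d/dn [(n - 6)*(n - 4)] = 2*n - 10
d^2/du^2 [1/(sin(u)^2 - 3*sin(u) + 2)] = (-4*sin(u)^3 + 5*sin(u)^2 + 10*sin(u) - 14)/((sin(u) - 2)^3*(sin(u) - 1)^2)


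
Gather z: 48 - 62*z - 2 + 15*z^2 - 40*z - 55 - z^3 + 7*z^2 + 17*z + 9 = -z^3 + 22*z^2 - 85*z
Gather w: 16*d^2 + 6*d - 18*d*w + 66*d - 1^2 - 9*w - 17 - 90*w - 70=16*d^2 + 72*d + w*(-18*d - 99) - 88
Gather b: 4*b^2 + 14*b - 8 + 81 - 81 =4*b^2 + 14*b - 8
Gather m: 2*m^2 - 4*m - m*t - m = 2*m^2 + m*(-t - 5)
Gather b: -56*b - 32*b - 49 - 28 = -88*b - 77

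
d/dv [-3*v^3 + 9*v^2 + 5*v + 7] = -9*v^2 + 18*v + 5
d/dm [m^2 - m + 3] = 2*m - 1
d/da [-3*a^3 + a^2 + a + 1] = -9*a^2 + 2*a + 1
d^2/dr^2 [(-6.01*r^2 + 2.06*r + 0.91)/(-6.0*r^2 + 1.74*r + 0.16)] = (-2.27373675443232e-13*r^4 - 22.8311999999996*r^3 - 161.9424*r^2 + 45.1368*r - 5.802712)/(216.0*r^6 - 187.92*r^5 + 37.2168*r^4 + 4.754376*r^3 - 0.992448*r^2 - 0.133632*r - 0.004096)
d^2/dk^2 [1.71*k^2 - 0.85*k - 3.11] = 3.42000000000000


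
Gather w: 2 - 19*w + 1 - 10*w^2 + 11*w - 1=-10*w^2 - 8*w + 2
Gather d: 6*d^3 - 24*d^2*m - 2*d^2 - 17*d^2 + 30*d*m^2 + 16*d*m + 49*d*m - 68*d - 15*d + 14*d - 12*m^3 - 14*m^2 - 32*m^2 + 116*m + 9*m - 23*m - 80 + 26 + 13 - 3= 6*d^3 + d^2*(-24*m - 19) + d*(30*m^2 + 65*m - 69) - 12*m^3 - 46*m^2 + 102*m - 44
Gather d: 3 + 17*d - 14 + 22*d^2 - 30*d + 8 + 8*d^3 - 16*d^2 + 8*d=8*d^3 + 6*d^2 - 5*d - 3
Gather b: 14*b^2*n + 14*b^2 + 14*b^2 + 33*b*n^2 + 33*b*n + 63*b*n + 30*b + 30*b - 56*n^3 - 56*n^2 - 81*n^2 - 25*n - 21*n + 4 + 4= b^2*(14*n + 28) + b*(33*n^2 + 96*n + 60) - 56*n^3 - 137*n^2 - 46*n + 8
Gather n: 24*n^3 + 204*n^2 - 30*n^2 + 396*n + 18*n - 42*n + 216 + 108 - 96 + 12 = 24*n^3 + 174*n^2 + 372*n + 240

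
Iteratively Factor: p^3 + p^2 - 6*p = (p - 2)*(p^2 + 3*p) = p*(p - 2)*(p + 3)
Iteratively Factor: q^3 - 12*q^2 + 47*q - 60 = (q - 4)*(q^2 - 8*q + 15) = (q - 4)*(q - 3)*(q - 5)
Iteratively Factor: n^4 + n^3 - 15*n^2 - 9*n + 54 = (n + 3)*(n^3 - 2*n^2 - 9*n + 18) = (n - 3)*(n + 3)*(n^2 + n - 6) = (n - 3)*(n + 3)^2*(n - 2)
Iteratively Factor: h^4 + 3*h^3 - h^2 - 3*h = (h + 3)*(h^3 - h) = h*(h + 3)*(h^2 - 1) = h*(h + 1)*(h + 3)*(h - 1)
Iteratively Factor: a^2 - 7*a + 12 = (a - 4)*(a - 3)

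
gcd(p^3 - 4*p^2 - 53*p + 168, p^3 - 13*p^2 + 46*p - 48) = p^2 - 11*p + 24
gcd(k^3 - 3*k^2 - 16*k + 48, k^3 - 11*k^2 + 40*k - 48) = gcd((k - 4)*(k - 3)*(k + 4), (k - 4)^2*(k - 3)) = k^2 - 7*k + 12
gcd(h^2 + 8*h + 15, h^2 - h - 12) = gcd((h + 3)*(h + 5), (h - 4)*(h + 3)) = h + 3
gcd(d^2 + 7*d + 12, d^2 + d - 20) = 1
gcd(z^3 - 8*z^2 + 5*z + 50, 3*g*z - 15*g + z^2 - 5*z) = z - 5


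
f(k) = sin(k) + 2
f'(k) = cos(k)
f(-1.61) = 1.00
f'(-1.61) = -0.04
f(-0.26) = 1.74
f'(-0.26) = 0.97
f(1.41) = 2.99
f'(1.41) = 0.16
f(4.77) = 1.00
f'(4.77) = 0.06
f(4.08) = 1.19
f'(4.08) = -0.59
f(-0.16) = 1.84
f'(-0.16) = 0.99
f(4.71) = 1.00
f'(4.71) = -0.00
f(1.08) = 2.88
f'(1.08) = 0.47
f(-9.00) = 1.59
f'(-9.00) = -0.91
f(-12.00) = 2.54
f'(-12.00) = 0.84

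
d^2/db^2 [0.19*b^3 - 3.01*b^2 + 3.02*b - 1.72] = 1.14*b - 6.02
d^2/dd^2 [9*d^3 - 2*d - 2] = 54*d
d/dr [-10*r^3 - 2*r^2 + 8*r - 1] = -30*r^2 - 4*r + 8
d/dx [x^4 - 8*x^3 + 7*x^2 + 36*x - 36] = 4*x^3 - 24*x^2 + 14*x + 36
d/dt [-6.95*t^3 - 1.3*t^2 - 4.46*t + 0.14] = -20.85*t^2 - 2.6*t - 4.46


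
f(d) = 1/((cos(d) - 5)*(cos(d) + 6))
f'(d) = sin(d)/((cos(d) - 5)*(cos(d) + 6)^2) + sin(d)/((cos(d) - 5)^2*(cos(d) + 6))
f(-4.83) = -0.03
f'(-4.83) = 0.00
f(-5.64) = -0.04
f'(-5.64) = 0.00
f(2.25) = -0.03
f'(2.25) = -0.00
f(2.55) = -0.03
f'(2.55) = -0.00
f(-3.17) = -0.03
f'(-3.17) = -0.00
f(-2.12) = -0.03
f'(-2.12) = 0.00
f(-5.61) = -0.03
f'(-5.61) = 0.00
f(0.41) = -0.04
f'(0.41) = 0.00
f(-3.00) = -0.03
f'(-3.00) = 0.00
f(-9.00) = -0.03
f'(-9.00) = 0.00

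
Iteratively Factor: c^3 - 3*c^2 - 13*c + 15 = (c + 3)*(c^2 - 6*c + 5) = (c - 1)*(c + 3)*(c - 5)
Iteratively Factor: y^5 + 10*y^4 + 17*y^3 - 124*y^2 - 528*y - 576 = (y + 4)*(y^4 + 6*y^3 - 7*y^2 - 96*y - 144) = (y + 3)*(y + 4)*(y^3 + 3*y^2 - 16*y - 48) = (y + 3)^2*(y + 4)*(y^2 - 16) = (y - 4)*(y + 3)^2*(y + 4)*(y + 4)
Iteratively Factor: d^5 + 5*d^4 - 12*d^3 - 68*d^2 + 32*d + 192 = (d - 3)*(d^4 + 8*d^3 + 12*d^2 - 32*d - 64) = (d - 3)*(d - 2)*(d^3 + 10*d^2 + 32*d + 32) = (d - 3)*(d - 2)*(d + 2)*(d^2 + 8*d + 16) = (d - 3)*(d - 2)*(d + 2)*(d + 4)*(d + 4)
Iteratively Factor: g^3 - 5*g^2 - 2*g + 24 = (g - 4)*(g^2 - g - 6) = (g - 4)*(g + 2)*(g - 3)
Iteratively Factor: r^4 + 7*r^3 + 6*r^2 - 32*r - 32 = (r + 4)*(r^3 + 3*r^2 - 6*r - 8) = (r + 1)*(r + 4)*(r^2 + 2*r - 8) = (r + 1)*(r + 4)^2*(r - 2)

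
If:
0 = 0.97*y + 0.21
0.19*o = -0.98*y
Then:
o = 1.12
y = -0.22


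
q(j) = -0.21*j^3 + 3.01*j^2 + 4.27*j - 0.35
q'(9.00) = 7.42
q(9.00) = 128.80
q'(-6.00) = -54.53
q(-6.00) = 127.75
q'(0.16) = 5.22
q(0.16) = 0.41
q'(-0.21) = 2.98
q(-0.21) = -1.11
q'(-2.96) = -19.07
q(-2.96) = 18.83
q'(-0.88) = -1.52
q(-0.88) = -1.63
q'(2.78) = 16.14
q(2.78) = 30.27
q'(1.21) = 10.63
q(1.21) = 8.85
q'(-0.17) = 3.23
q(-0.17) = -0.99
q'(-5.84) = -52.37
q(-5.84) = 119.20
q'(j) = -0.63*j^2 + 6.02*j + 4.27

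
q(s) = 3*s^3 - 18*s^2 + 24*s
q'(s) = 9*s^2 - 36*s + 24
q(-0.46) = -15.14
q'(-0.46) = 42.46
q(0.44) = 7.33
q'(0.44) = 9.90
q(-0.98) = -43.63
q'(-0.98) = 67.92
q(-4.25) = -657.42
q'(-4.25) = 339.56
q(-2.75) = -264.52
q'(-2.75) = 191.06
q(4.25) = 7.17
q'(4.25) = 33.56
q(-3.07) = -330.13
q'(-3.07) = 219.34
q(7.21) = 361.74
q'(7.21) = 232.30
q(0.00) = 0.00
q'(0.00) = 24.00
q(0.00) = 0.00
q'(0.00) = 24.00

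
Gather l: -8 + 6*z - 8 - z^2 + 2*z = -z^2 + 8*z - 16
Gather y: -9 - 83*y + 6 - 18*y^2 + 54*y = -18*y^2 - 29*y - 3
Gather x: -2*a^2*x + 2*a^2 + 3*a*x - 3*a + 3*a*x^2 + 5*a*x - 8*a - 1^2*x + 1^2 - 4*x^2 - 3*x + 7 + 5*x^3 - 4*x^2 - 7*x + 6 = 2*a^2 - 11*a + 5*x^3 + x^2*(3*a - 8) + x*(-2*a^2 + 8*a - 11) + 14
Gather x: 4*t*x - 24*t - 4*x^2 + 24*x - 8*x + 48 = -24*t - 4*x^2 + x*(4*t + 16) + 48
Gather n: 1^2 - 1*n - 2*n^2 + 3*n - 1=-2*n^2 + 2*n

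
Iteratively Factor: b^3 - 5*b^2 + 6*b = (b)*(b^2 - 5*b + 6) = b*(b - 3)*(b - 2)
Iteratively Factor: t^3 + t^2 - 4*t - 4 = (t - 2)*(t^2 + 3*t + 2) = (t - 2)*(t + 2)*(t + 1)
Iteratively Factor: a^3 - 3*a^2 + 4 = (a + 1)*(a^2 - 4*a + 4) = (a - 2)*(a + 1)*(a - 2)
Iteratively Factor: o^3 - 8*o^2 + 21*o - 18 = (o - 2)*(o^2 - 6*o + 9) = (o - 3)*(o - 2)*(o - 3)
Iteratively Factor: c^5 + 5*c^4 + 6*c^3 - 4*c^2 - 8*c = (c + 2)*(c^4 + 3*c^3 - 4*c) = (c - 1)*(c + 2)*(c^3 + 4*c^2 + 4*c) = c*(c - 1)*(c + 2)*(c^2 + 4*c + 4) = c*(c - 1)*(c + 2)^2*(c + 2)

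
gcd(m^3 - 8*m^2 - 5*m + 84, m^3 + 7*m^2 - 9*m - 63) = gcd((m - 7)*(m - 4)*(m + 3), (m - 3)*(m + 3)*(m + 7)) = m + 3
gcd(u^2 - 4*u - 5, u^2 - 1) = u + 1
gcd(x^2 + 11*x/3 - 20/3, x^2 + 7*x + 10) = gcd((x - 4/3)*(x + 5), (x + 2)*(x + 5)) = x + 5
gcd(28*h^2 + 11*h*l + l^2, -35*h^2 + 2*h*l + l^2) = 7*h + l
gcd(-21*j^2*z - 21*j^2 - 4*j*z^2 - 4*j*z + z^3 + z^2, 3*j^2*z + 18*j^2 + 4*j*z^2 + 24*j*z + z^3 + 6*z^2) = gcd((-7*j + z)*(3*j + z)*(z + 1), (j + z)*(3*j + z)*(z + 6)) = 3*j + z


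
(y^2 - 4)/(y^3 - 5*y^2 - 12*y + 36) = (y + 2)/(y^2 - 3*y - 18)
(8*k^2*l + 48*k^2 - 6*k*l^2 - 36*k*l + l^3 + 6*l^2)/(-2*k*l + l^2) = -4*k - 24*k/l + l + 6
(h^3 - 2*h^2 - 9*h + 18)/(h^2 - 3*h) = h + 1 - 6/h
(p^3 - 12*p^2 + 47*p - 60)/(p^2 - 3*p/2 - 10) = 2*(p^2 - 8*p + 15)/(2*p + 5)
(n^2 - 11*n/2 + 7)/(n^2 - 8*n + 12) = (n - 7/2)/(n - 6)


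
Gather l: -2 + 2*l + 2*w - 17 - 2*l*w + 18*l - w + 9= l*(20 - 2*w) + w - 10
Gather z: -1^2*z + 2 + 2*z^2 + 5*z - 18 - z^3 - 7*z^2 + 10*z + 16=-z^3 - 5*z^2 + 14*z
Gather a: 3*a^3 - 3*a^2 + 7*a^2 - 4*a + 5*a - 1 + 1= 3*a^3 + 4*a^2 + a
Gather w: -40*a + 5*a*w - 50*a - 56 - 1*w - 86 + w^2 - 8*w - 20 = -90*a + w^2 + w*(5*a - 9) - 162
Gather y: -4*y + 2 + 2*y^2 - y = 2*y^2 - 5*y + 2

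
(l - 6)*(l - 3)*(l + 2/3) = l^3 - 25*l^2/3 + 12*l + 12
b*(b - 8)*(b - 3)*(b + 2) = b^4 - 9*b^3 + 2*b^2 + 48*b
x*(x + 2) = x^2 + 2*x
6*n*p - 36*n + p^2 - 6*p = (6*n + p)*(p - 6)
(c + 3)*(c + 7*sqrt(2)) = c^2 + 3*c + 7*sqrt(2)*c + 21*sqrt(2)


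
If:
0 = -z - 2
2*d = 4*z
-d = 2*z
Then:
No Solution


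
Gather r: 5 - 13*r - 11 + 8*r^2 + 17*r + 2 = 8*r^2 + 4*r - 4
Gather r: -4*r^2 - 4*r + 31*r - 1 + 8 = -4*r^2 + 27*r + 7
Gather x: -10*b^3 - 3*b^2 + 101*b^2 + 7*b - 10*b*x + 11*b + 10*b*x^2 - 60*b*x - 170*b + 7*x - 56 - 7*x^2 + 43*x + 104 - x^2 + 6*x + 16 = -10*b^3 + 98*b^2 - 152*b + x^2*(10*b - 8) + x*(56 - 70*b) + 64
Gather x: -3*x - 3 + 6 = 3 - 3*x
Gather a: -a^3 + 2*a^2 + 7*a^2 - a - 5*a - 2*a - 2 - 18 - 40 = -a^3 + 9*a^2 - 8*a - 60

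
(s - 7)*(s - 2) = s^2 - 9*s + 14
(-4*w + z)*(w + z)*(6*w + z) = -24*w^3 - 22*w^2*z + 3*w*z^2 + z^3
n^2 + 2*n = n*(n + 2)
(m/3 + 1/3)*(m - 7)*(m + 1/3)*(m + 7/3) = m^4/3 - 10*m^3/9 - 200*m^2/27 - 70*m/9 - 49/27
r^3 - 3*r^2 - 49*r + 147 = (r - 7)*(r - 3)*(r + 7)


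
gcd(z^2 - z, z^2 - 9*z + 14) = 1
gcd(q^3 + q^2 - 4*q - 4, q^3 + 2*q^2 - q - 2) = q^2 + 3*q + 2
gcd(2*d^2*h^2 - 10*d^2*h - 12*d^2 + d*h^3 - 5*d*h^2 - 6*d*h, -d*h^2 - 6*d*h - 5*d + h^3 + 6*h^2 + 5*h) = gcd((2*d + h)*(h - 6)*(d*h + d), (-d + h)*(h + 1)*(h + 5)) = h + 1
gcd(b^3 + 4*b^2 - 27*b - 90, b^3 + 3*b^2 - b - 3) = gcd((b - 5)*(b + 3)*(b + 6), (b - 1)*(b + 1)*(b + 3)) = b + 3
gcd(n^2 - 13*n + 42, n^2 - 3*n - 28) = n - 7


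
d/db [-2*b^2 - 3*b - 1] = -4*b - 3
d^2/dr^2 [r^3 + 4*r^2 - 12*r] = 6*r + 8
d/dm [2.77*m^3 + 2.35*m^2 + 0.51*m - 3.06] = 8.31*m^2 + 4.7*m + 0.51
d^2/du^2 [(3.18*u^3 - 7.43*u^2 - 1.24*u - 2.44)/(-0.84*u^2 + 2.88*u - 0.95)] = (-3.5527136788005e-15*u^5 + 1.4210854715202e-14*u^4 - 9.97790400000002*u^3 + 26.958024*u^2 - 58.573908*u + 56.778862)/(0.592704*u^6 - 6.096384*u^5 + 22.912848*u^4 - 37.677312*u^3 + 25.91334*u^2 - 7.7976*u + 0.857375)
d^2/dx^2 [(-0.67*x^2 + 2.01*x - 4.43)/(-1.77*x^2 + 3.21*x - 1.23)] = (-4.98078*x^3 + 74.52054*x^2 - 124.76376*x + 58.16034)/(5.545233*x^6 - 30.169827*x^5 + 66.275172*x^4 - 75.007107*x^3 + 46.055628*x^2 - 14.569227*x + 1.860867)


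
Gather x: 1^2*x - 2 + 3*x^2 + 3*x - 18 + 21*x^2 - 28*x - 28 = 24*x^2 - 24*x - 48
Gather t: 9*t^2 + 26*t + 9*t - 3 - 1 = 9*t^2 + 35*t - 4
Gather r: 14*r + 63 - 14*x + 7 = 14*r - 14*x + 70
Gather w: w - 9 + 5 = w - 4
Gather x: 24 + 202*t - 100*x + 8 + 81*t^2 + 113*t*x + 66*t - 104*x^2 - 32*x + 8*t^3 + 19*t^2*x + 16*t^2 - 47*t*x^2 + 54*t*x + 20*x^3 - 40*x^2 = 8*t^3 + 97*t^2 + 268*t + 20*x^3 + x^2*(-47*t - 144) + x*(19*t^2 + 167*t - 132) + 32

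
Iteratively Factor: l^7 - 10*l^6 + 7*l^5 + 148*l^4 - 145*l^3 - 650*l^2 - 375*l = (l - 5)*(l^6 - 5*l^5 - 18*l^4 + 58*l^3 + 145*l^2 + 75*l) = (l - 5)*(l + 3)*(l^5 - 8*l^4 + 6*l^3 + 40*l^2 + 25*l) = (l - 5)*(l + 1)*(l + 3)*(l^4 - 9*l^3 + 15*l^2 + 25*l) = (l - 5)^2*(l + 1)*(l + 3)*(l^3 - 4*l^2 - 5*l) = (l - 5)^2*(l + 1)^2*(l + 3)*(l^2 - 5*l) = l*(l - 5)^2*(l + 1)^2*(l + 3)*(l - 5)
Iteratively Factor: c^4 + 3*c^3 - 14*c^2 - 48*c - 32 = (c + 1)*(c^3 + 2*c^2 - 16*c - 32) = (c - 4)*(c + 1)*(c^2 + 6*c + 8) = (c - 4)*(c + 1)*(c + 2)*(c + 4)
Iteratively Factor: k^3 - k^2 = (k - 1)*(k^2) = k*(k - 1)*(k)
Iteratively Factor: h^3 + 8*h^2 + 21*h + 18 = (h + 3)*(h^2 + 5*h + 6) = (h + 3)^2*(h + 2)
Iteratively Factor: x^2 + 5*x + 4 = (x + 4)*(x + 1)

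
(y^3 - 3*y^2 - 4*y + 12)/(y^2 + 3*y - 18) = (y^2 - 4)/(y + 6)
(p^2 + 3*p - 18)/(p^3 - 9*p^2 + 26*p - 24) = (p + 6)/(p^2 - 6*p + 8)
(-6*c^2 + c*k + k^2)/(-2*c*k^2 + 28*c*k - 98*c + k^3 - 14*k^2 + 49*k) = (3*c + k)/(k^2 - 14*k + 49)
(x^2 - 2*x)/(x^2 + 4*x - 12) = x/(x + 6)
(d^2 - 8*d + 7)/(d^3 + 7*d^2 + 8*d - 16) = (d - 7)/(d^2 + 8*d + 16)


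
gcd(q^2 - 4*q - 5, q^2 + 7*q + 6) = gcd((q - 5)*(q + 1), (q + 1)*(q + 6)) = q + 1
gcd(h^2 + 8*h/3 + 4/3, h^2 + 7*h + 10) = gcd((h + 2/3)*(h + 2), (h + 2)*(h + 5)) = h + 2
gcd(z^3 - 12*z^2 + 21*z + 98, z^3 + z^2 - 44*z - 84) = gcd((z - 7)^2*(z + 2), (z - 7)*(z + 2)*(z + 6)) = z^2 - 5*z - 14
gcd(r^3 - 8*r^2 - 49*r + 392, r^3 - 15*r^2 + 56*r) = r^2 - 15*r + 56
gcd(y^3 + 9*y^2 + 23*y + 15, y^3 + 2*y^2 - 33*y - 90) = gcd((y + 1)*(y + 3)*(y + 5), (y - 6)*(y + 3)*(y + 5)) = y^2 + 8*y + 15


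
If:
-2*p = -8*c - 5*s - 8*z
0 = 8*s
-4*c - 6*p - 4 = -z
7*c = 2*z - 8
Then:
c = -192/217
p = 16/217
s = 0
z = 28/31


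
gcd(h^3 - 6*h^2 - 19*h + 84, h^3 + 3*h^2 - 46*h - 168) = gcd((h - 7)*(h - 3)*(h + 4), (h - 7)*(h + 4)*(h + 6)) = h^2 - 3*h - 28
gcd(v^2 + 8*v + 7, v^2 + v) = v + 1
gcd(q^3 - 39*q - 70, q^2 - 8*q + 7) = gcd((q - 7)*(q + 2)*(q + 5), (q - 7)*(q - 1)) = q - 7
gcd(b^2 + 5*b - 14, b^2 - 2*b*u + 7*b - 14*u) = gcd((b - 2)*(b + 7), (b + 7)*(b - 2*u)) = b + 7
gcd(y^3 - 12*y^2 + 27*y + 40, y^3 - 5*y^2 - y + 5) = y^2 - 4*y - 5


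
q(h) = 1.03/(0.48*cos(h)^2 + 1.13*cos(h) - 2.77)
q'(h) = 1.03*(0.96*sin(h)*cos(h) + 1.13*sin(h))/(0.48*cos(h)^2 + 1.13*cos(h) - 2.77)^2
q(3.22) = -0.30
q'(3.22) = -0.00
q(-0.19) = -0.86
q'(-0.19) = -0.28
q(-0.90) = -0.55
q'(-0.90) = -0.39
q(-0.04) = -0.89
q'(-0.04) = -0.06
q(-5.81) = -0.74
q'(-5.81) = 0.49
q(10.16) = -0.31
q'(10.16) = -0.03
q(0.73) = -0.62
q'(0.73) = 0.46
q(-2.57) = -0.30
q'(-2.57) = -0.02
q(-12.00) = -0.70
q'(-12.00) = 0.49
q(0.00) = -0.89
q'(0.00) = 0.00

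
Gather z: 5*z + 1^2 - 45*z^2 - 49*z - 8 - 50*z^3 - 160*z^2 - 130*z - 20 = -50*z^3 - 205*z^2 - 174*z - 27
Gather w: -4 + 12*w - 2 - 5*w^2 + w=-5*w^2 + 13*w - 6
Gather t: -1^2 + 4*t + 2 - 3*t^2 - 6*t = -3*t^2 - 2*t + 1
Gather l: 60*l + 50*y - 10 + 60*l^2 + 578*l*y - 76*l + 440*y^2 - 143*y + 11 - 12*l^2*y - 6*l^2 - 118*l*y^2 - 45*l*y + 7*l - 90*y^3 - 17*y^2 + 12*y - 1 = l^2*(54 - 12*y) + l*(-118*y^2 + 533*y - 9) - 90*y^3 + 423*y^2 - 81*y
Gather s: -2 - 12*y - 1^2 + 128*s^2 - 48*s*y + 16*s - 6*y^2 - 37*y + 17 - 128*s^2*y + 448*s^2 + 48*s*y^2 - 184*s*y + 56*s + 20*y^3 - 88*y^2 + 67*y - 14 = s^2*(576 - 128*y) + s*(48*y^2 - 232*y + 72) + 20*y^3 - 94*y^2 + 18*y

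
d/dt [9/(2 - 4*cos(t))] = -9*sin(t)/(2*cos(t) - 1)^2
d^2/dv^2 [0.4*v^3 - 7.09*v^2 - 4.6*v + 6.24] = 2.4*v - 14.18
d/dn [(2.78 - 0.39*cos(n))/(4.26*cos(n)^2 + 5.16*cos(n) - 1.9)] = (-1.6614*cos(n)^2 + 23.6856*cos(n) + 13.6038)*sin(n)/(18.1476*cos(n)^4 + 43.9632*cos(n)^3 + 10.4376*cos(n)^2 - 19.608*cos(n) + 3.61)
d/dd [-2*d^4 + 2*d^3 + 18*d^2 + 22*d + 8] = -8*d^3 + 6*d^2 + 36*d + 22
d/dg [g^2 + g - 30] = 2*g + 1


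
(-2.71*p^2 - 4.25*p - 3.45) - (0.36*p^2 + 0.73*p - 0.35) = -3.07*p^2 - 4.98*p - 3.1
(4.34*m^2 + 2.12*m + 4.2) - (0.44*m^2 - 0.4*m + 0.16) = 3.9*m^2 + 2.52*m + 4.04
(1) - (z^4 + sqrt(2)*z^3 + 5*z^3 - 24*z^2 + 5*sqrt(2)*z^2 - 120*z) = -z^4 - 5*z^3 - sqrt(2)*z^3 - 5*sqrt(2)*z^2 + 24*z^2 + 120*z + 1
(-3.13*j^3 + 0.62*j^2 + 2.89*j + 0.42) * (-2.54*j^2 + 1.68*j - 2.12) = 7.9502*j^5 - 6.8332*j^4 + 0.3366*j^3 + 2.474*j^2 - 5.4212*j - 0.8904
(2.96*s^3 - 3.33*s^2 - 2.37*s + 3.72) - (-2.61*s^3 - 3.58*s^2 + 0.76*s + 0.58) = 5.57*s^3 + 0.25*s^2 - 3.13*s + 3.14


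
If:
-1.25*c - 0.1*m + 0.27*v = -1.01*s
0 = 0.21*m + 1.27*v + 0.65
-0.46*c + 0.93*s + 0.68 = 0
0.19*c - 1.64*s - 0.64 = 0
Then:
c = 0.90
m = -10.73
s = -0.29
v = 1.26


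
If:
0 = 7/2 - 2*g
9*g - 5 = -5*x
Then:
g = 7/4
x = -43/20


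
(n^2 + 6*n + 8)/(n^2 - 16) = (n + 2)/(n - 4)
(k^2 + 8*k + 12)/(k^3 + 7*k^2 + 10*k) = (k + 6)/(k*(k + 5))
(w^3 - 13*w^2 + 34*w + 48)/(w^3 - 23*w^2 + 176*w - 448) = (w^2 - 5*w - 6)/(w^2 - 15*w + 56)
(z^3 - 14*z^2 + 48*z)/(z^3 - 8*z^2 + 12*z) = (z - 8)/(z - 2)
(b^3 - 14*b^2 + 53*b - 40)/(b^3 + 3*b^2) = (b^3 - 14*b^2 + 53*b - 40)/(b^2*(b + 3))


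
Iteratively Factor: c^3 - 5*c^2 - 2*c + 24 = (c - 3)*(c^2 - 2*c - 8) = (c - 3)*(c + 2)*(c - 4)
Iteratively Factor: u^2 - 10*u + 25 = (u - 5)*(u - 5)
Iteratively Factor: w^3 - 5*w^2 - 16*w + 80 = (w - 4)*(w^2 - w - 20) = (w - 4)*(w + 4)*(w - 5)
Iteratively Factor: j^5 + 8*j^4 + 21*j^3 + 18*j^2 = (j + 2)*(j^4 + 6*j^3 + 9*j^2) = (j + 2)*(j + 3)*(j^3 + 3*j^2) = j*(j + 2)*(j + 3)*(j^2 + 3*j) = j^2*(j + 2)*(j + 3)*(j + 3)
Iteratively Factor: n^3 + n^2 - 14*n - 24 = (n + 3)*(n^2 - 2*n - 8) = (n + 2)*(n + 3)*(n - 4)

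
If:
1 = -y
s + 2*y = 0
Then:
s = 2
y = -1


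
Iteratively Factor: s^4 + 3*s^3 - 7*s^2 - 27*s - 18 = (s + 3)*(s^3 - 7*s - 6) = (s - 3)*(s + 3)*(s^2 + 3*s + 2) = (s - 3)*(s + 1)*(s + 3)*(s + 2)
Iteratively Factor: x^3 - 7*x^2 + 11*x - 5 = (x - 5)*(x^2 - 2*x + 1) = (x - 5)*(x - 1)*(x - 1)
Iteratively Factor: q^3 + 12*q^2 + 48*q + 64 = (q + 4)*(q^2 + 8*q + 16) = (q + 4)^2*(q + 4)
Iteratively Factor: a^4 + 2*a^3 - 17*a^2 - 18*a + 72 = (a + 4)*(a^3 - 2*a^2 - 9*a + 18) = (a - 3)*(a + 4)*(a^2 + a - 6) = (a - 3)*(a - 2)*(a + 4)*(a + 3)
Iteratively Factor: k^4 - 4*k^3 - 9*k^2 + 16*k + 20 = (k - 5)*(k^3 + k^2 - 4*k - 4) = (k - 5)*(k - 2)*(k^2 + 3*k + 2) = (k - 5)*(k - 2)*(k + 1)*(k + 2)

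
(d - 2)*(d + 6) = d^2 + 4*d - 12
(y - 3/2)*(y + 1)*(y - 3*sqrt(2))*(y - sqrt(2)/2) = y^4 - 7*sqrt(2)*y^3/2 - y^3/2 + 3*y^2/2 + 7*sqrt(2)*y^2/4 - 3*y/2 + 21*sqrt(2)*y/4 - 9/2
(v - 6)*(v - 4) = v^2 - 10*v + 24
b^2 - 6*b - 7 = (b - 7)*(b + 1)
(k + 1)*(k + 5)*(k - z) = k^3 - k^2*z + 6*k^2 - 6*k*z + 5*k - 5*z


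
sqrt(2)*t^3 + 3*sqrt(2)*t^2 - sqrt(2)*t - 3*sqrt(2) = (t - 1)*(t + 3)*(sqrt(2)*t + sqrt(2))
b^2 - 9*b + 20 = (b - 5)*(b - 4)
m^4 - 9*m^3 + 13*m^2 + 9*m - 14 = (m - 7)*(m - 2)*(m - 1)*(m + 1)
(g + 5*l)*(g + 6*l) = g^2 + 11*g*l + 30*l^2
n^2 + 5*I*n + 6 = (n - I)*(n + 6*I)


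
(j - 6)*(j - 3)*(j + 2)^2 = j^4 - 5*j^3 - 14*j^2 + 36*j + 72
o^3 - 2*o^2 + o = o*(o - 1)^2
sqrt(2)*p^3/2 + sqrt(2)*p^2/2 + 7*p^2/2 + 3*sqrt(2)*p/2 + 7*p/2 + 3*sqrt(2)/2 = (p + 1)*(p + 3*sqrt(2))*(sqrt(2)*p/2 + 1/2)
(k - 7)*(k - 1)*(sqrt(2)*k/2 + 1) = sqrt(2)*k^3/2 - 4*sqrt(2)*k^2 + k^2 - 8*k + 7*sqrt(2)*k/2 + 7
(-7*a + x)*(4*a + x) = -28*a^2 - 3*a*x + x^2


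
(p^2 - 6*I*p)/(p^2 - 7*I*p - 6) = p/(p - I)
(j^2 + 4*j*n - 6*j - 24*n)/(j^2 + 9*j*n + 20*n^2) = (j - 6)/(j + 5*n)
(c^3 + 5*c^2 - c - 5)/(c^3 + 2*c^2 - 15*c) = (c^2 - 1)/(c*(c - 3))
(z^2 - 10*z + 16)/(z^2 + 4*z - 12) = (z - 8)/(z + 6)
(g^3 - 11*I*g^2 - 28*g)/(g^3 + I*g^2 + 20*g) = (g - 7*I)/(g + 5*I)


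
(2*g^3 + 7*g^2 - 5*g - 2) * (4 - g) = -2*g^4 + g^3 + 33*g^2 - 18*g - 8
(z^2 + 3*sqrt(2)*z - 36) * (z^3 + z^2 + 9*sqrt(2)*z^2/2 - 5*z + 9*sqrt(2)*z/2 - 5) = z^5 + z^4 + 15*sqrt(2)*z^4/2 - 14*z^3 + 15*sqrt(2)*z^3/2 - 177*sqrt(2)*z^2 - 14*z^2 - 177*sqrt(2)*z + 180*z + 180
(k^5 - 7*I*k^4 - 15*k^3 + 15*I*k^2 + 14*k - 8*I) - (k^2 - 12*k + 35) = k^5 - 7*I*k^4 - 15*k^3 - k^2 + 15*I*k^2 + 26*k - 35 - 8*I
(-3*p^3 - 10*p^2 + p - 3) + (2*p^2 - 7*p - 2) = -3*p^3 - 8*p^2 - 6*p - 5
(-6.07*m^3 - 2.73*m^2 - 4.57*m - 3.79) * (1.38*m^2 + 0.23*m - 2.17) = -8.3766*m^5 - 5.1635*m^4 + 6.2374*m^3 - 0.3572*m^2 + 9.0452*m + 8.2243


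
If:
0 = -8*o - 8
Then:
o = -1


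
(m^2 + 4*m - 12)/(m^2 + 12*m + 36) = (m - 2)/(m + 6)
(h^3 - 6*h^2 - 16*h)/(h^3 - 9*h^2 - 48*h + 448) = h*(h + 2)/(h^2 - h - 56)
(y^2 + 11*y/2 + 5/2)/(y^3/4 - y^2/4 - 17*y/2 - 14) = 2*(2*y^2 + 11*y + 5)/(y^3 - y^2 - 34*y - 56)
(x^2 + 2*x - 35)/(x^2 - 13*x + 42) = (x^2 + 2*x - 35)/(x^2 - 13*x + 42)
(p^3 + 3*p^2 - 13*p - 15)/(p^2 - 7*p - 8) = (p^2 + 2*p - 15)/(p - 8)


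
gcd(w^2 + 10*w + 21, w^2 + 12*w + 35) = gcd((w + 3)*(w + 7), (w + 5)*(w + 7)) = w + 7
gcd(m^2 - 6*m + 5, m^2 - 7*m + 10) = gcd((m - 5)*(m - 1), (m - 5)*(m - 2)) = m - 5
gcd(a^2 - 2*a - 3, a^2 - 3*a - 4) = a + 1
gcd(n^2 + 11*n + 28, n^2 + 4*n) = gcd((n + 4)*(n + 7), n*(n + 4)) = n + 4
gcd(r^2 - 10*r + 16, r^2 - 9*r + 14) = r - 2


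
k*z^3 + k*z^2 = z^2*(k*z + k)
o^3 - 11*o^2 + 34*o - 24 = (o - 6)*(o - 4)*(o - 1)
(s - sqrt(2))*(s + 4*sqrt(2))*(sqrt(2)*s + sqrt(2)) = sqrt(2)*s^3 + sqrt(2)*s^2 + 6*s^2 - 8*sqrt(2)*s + 6*s - 8*sqrt(2)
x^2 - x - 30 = (x - 6)*(x + 5)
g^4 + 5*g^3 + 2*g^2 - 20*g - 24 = (g - 2)*(g + 2)^2*(g + 3)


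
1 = 1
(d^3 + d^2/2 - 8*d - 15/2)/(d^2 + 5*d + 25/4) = 2*(d^2 - 2*d - 3)/(2*d + 5)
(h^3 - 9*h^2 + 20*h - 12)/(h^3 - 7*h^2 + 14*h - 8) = (h - 6)/(h - 4)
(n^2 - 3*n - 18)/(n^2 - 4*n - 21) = (n - 6)/(n - 7)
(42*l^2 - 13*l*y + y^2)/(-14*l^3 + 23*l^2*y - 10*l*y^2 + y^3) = (-6*l + y)/(2*l^2 - 3*l*y + y^2)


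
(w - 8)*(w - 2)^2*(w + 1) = w^4 - 11*w^3 + 24*w^2 + 4*w - 32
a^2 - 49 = (a - 7)*(a + 7)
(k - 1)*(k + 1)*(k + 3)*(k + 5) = k^4 + 8*k^3 + 14*k^2 - 8*k - 15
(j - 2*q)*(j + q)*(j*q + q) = j^3*q - j^2*q^2 + j^2*q - 2*j*q^3 - j*q^2 - 2*q^3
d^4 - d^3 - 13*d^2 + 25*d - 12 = (d - 3)*(d - 1)^2*(d + 4)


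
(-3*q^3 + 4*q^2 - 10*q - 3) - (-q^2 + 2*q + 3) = -3*q^3 + 5*q^2 - 12*q - 6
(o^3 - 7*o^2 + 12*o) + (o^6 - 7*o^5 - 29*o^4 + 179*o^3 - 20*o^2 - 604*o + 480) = o^6 - 7*o^5 - 29*o^4 + 180*o^3 - 27*o^2 - 592*o + 480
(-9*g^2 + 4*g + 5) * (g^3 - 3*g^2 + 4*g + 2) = -9*g^5 + 31*g^4 - 43*g^3 - 17*g^2 + 28*g + 10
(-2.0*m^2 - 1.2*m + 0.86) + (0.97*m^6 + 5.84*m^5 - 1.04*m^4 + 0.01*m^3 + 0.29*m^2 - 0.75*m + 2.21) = 0.97*m^6 + 5.84*m^5 - 1.04*m^4 + 0.01*m^3 - 1.71*m^2 - 1.95*m + 3.07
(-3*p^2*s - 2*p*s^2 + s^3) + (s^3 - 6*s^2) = -3*p^2*s - 2*p*s^2 + 2*s^3 - 6*s^2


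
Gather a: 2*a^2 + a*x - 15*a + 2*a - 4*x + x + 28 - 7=2*a^2 + a*(x - 13) - 3*x + 21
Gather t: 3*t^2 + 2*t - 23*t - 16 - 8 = 3*t^2 - 21*t - 24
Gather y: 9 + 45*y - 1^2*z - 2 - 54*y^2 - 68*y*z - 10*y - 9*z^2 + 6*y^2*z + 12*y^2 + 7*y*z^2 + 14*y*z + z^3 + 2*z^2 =y^2*(6*z - 42) + y*(7*z^2 - 54*z + 35) + z^3 - 7*z^2 - z + 7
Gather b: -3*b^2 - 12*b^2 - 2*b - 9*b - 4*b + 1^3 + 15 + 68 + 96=-15*b^2 - 15*b + 180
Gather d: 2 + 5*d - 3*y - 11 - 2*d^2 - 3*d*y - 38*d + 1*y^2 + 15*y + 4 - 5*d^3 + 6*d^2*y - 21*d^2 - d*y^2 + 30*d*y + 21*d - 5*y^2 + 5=-5*d^3 + d^2*(6*y - 23) + d*(-y^2 + 27*y - 12) - 4*y^2 + 12*y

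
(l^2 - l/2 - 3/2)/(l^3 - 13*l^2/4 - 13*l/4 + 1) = 2*(2*l - 3)/(4*l^2 - 17*l + 4)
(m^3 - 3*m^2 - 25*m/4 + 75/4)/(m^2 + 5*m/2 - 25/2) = (2*m^2 - m - 15)/(2*(m + 5))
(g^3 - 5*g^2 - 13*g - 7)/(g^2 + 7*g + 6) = (g^2 - 6*g - 7)/(g + 6)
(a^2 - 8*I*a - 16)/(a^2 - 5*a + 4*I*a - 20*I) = (a^2 - 8*I*a - 16)/(a^2 + a*(-5 + 4*I) - 20*I)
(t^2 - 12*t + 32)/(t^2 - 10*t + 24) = (t - 8)/(t - 6)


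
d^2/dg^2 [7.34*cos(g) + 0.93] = -7.34*cos(g)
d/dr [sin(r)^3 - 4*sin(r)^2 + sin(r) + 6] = (3*sin(r)^2 - 8*sin(r) + 1)*cos(r)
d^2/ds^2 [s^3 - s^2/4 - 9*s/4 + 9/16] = 6*s - 1/2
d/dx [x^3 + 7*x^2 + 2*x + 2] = 3*x^2 + 14*x + 2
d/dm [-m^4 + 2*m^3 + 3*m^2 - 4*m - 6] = -4*m^3 + 6*m^2 + 6*m - 4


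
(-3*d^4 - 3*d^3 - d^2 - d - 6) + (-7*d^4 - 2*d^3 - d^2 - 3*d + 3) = -10*d^4 - 5*d^3 - 2*d^2 - 4*d - 3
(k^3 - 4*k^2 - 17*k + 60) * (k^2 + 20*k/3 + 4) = k^5 + 8*k^4/3 - 119*k^3/3 - 208*k^2/3 + 332*k + 240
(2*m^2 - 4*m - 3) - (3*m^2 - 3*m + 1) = -m^2 - m - 4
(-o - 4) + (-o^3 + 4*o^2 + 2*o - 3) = -o^3 + 4*o^2 + o - 7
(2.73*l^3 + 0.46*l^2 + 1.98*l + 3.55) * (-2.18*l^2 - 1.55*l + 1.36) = -5.9514*l^5 - 5.2343*l^4 - 1.3166*l^3 - 10.1824*l^2 - 2.8097*l + 4.828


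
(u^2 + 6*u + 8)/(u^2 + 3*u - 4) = (u + 2)/(u - 1)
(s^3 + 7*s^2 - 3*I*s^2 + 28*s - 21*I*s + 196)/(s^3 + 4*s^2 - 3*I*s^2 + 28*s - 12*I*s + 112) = (s + 7)/(s + 4)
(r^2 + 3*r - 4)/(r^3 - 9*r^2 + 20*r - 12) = (r + 4)/(r^2 - 8*r + 12)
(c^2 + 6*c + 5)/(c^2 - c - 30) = (c + 1)/(c - 6)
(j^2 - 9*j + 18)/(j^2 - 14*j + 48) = (j - 3)/(j - 8)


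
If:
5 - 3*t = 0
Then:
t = 5/3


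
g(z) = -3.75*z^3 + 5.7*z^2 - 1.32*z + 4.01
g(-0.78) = 10.29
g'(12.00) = -1484.52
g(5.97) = -598.63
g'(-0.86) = -19.44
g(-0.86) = 11.75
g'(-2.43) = -95.45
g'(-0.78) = -17.06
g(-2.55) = 106.62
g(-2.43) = 94.68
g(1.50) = 2.20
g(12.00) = -5671.03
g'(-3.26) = -158.04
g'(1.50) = -9.53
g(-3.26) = 198.81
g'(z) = -11.25*z^2 + 11.4*z - 1.32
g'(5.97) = -334.22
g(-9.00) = 3211.34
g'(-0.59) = -11.96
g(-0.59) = 7.54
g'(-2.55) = -103.54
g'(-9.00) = -1015.17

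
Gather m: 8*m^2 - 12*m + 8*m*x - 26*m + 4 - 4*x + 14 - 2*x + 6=8*m^2 + m*(8*x - 38) - 6*x + 24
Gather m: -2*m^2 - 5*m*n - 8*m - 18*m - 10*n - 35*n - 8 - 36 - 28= -2*m^2 + m*(-5*n - 26) - 45*n - 72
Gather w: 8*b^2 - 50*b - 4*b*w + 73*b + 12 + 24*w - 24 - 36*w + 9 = 8*b^2 + 23*b + w*(-4*b - 12) - 3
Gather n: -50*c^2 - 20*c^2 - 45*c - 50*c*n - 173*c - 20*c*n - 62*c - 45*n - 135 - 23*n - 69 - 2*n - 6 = -70*c^2 - 280*c + n*(-70*c - 70) - 210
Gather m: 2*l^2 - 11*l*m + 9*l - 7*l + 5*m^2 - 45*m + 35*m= 2*l^2 + 2*l + 5*m^2 + m*(-11*l - 10)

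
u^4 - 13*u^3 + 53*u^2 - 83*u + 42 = (u - 7)*(u - 3)*(u - 2)*(u - 1)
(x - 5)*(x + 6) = x^2 + x - 30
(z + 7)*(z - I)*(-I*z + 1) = -I*z^3 - 7*I*z^2 - I*z - 7*I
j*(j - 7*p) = j^2 - 7*j*p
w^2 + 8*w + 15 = (w + 3)*(w + 5)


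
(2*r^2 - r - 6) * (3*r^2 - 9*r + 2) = 6*r^4 - 21*r^3 - 5*r^2 + 52*r - 12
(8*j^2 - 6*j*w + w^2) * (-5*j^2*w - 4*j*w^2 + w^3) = -40*j^4*w - 2*j^3*w^2 + 27*j^2*w^3 - 10*j*w^4 + w^5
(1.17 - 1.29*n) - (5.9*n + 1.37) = -7.19*n - 0.2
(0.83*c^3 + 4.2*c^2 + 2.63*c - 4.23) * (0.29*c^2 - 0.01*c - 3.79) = 0.2407*c^5 + 1.2097*c^4 - 2.425*c^3 - 17.171*c^2 - 9.9254*c + 16.0317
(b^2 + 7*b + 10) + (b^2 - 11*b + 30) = 2*b^2 - 4*b + 40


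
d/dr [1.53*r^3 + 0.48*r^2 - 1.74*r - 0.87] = 4.59*r^2 + 0.96*r - 1.74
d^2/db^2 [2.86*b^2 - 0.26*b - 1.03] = 5.72000000000000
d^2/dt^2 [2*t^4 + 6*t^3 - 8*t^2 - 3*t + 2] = 24*t^2 + 36*t - 16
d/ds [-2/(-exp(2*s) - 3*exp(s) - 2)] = (-4*exp(s) - 6)*exp(s)/(exp(2*s) + 3*exp(s) + 2)^2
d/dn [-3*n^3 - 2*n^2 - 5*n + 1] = -9*n^2 - 4*n - 5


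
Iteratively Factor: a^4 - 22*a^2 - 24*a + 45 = (a - 1)*(a^3 + a^2 - 21*a - 45) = (a - 1)*(a + 3)*(a^2 - 2*a - 15) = (a - 5)*(a - 1)*(a + 3)*(a + 3)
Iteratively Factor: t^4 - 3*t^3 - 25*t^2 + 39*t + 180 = (t - 4)*(t^3 + t^2 - 21*t - 45) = (t - 4)*(t + 3)*(t^2 - 2*t - 15) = (t - 5)*(t - 4)*(t + 3)*(t + 3)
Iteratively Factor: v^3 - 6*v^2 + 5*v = (v - 1)*(v^2 - 5*v) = v*(v - 1)*(v - 5)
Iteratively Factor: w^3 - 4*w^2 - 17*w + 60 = (w + 4)*(w^2 - 8*w + 15) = (w - 3)*(w + 4)*(w - 5)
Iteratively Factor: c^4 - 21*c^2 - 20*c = (c + 4)*(c^3 - 4*c^2 - 5*c) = c*(c + 4)*(c^2 - 4*c - 5) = c*(c + 1)*(c + 4)*(c - 5)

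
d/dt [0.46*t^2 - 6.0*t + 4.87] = 0.92*t - 6.0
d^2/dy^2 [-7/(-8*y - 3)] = 896/(8*y + 3)^3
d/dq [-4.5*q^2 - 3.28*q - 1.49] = -9.0*q - 3.28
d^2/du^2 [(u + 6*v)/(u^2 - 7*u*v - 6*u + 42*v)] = 2*((u + 6*v)*(-2*u + 7*v + 6)^2 + (-3*u + v + 6)*(u^2 - 7*u*v - 6*u + 42*v))/(u^2 - 7*u*v - 6*u + 42*v)^3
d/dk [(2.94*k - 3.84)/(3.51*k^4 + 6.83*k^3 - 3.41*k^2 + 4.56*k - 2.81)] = (-30.9582*k^4 + 13.7532*k^3 + 88.707*k^2 - 26.1888*k + 9.249)/(12.3201*k^8 + 47.9466*k^7 + 22.7107*k^6 - 14.5694*k^5 + 54.1915*k^4 - 69.4838*k^3 + 39.9578*k^2 - 25.6272*k + 7.8961)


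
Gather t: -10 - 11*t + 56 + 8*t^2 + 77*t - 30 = 8*t^2 + 66*t + 16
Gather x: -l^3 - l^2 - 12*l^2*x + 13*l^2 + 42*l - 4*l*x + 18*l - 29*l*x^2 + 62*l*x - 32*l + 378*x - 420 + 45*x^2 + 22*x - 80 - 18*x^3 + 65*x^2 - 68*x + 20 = -l^3 + 12*l^2 + 28*l - 18*x^3 + x^2*(110 - 29*l) + x*(-12*l^2 + 58*l + 332) - 480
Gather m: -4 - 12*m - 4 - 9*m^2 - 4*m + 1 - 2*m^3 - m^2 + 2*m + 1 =-2*m^3 - 10*m^2 - 14*m - 6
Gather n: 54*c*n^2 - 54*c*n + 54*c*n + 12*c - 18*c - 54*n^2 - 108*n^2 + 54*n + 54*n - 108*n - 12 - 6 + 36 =-6*c + n^2*(54*c - 162) + 18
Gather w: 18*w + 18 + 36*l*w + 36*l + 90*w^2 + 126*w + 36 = 36*l + 90*w^2 + w*(36*l + 144) + 54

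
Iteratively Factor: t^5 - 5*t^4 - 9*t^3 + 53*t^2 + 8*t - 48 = (t + 1)*(t^4 - 6*t^3 - 3*t^2 + 56*t - 48) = (t - 1)*(t + 1)*(t^3 - 5*t^2 - 8*t + 48) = (t - 4)*(t - 1)*(t + 1)*(t^2 - t - 12) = (t - 4)*(t - 1)*(t + 1)*(t + 3)*(t - 4)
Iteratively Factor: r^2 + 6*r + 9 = (r + 3)*(r + 3)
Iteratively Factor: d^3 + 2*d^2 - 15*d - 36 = (d + 3)*(d^2 - d - 12) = (d - 4)*(d + 3)*(d + 3)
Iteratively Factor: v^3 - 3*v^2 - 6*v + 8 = (v - 4)*(v^2 + v - 2) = (v - 4)*(v + 2)*(v - 1)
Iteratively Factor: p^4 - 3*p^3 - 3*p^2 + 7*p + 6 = (p + 1)*(p^3 - 4*p^2 + p + 6) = (p - 2)*(p + 1)*(p^2 - 2*p - 3) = (p - 2)*(p + 1)^2*(p - 3)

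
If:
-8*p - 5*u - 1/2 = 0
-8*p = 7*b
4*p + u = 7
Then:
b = -71/21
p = 71/24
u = -29/6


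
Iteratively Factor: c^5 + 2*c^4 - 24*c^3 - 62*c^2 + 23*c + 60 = (c - 5)*(c^4 + 7*c^3 + 11*c^2 - 7*c - 12) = (c - 5)*(c + 3)*(c^3 + 4*c^2 - c - 4) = (c - 5)*(c + 1)*(c + 3)*(c^2 + 3*c - 4) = (c - 5)*(c + 1)*(c + 3)*(c + 4)*(c - 1)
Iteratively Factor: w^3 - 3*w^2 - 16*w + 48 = (w - 3)*(w^2 - 16) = (w - 3)*(w + 4)*(w - 4)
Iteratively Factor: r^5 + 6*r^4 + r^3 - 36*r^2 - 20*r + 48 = (r + 2)*(r^4 + 4*r^3 - 7*r^2 - 22*r + 24) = (r - 2)*(r + 2)*(r^3 + 6*r^2 + 5*r - 12) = (r - 2)*(r + 2)*(r + 4)*(r^2 + 2*r - 3) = (r - 2)*(r + 2)*(r + 3)*(r + 4)*(r - 1)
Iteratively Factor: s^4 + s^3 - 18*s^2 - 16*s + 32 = (s + 4)*(s^3 - 3*s^2 - 6*s + 8) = (s - 1)*(s + 4)*(s^2 - 2*s - 8) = (s - 4)*(s - 1)*(s + 4)*(s + 2)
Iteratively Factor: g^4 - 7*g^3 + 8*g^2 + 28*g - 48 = (g - 4)*(g^3 - 3*g^2 - 4*g + 12) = (g - 4)*(g - 2)*(g^2 - g - 6) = (g - 4)*(g - 2)*(g + 2)*(g - 3)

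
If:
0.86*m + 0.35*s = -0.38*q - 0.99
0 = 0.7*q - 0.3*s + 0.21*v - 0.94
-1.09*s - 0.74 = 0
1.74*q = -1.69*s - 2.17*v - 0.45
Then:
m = -1.43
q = 1.26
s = -0.68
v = -0.69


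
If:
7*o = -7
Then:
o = -1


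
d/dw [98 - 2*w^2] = -4*w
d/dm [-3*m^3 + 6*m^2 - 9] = 3*m*(4 - 3*m)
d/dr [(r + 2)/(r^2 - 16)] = (r^2 - 2*r*(r + 2) - 16)/(r^2 - 16)^2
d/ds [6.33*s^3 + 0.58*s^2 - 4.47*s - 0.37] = 18.99*s^2 + 1.16*s - 4.47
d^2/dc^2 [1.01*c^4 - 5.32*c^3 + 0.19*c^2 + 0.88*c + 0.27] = 12.12*c^2 - 31.92*c + 0.38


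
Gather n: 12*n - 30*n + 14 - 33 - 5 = -18*n - 24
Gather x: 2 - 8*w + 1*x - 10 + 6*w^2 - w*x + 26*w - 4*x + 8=6*w^2 + 18*w + x*(-w - 3)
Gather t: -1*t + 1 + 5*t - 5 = 4*t - 4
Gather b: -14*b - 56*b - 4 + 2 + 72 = 70 - 70*b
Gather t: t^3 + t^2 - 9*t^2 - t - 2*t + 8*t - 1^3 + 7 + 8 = t^3 - 8*t^2 + 5*t + 14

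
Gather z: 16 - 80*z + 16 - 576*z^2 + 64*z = -576*z^2 - 16*z + 32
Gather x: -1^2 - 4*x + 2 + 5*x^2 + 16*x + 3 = 5*x^2 + 12*x + 4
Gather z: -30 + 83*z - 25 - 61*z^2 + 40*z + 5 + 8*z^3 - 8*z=8*z^3 - 61*z^2 + 115*z - 50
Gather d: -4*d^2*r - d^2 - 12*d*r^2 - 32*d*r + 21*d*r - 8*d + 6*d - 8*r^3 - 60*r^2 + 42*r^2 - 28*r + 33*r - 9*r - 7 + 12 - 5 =d^2*(-4*r - 1) + d*(-12*r^2 - 11*r - 2) - 8*r^3 - 18*r^2 - 4*r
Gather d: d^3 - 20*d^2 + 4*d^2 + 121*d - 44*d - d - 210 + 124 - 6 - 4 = d^3 - 16*d^2 + 76*d - 96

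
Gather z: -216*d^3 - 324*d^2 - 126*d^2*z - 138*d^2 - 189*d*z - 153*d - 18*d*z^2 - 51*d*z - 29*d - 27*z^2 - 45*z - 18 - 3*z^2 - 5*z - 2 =-216*d^3 - 462*d^2 - 182*d + z^2*(-18*d - 30) + z*(-126*d^2 - 240*d - 50) - 20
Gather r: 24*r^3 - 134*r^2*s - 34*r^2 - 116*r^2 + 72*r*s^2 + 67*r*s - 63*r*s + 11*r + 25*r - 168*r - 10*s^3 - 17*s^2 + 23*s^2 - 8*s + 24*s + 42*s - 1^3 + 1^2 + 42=24*r^3 + r^2*(-134*s - 150) + r*(72*s^2 + 4*s - 132) - 10*s^3 + 6*s^2 + 58*s + 42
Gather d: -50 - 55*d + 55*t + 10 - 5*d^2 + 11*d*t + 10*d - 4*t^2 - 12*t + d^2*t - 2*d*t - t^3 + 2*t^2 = d^2*(t - 5) + d*(9*t - 45) - t^3 - 2*t^2 + 43*t - 40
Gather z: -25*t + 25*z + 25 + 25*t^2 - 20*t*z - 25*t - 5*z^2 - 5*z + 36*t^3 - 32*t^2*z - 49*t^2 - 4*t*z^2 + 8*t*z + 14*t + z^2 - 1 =36*t^3 - 24*t^2 - 36*t + z^2*(-4*t - 4) + z*(-32*t^2 - 12*t + 20) + 24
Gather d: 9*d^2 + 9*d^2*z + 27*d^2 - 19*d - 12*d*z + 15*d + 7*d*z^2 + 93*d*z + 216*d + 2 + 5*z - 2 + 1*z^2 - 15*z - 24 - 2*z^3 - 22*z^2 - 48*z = d^2*(9*z + 36) + d*(7*z^2 + 81*z + 212) - 2*z^3 - 21*z^2 - 58*z - 24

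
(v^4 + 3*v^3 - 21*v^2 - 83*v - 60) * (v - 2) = v^5 + v^4 - 27*v^3 - 41*v^2 + 106*v + 120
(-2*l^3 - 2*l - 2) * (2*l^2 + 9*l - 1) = -4*l^5 - 18*l^4 - 2*l^3 - 22*l^2 - 16*l + 2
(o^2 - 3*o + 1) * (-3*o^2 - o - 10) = -3*o^4 + 8*o^3 - 10*o^2 + 29*o - 10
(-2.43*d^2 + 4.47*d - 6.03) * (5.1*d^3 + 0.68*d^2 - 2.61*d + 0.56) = -12.393*d^5 + 21.1446*d^4 - 21.3711*d^3 - 17.1279*d^2 + 18.2415*d - 3.3768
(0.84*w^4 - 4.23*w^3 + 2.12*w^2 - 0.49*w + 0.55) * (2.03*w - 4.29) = 1.7052*w^5 - 12.1905*w^4 + 22.4503*w^3 - 10.0895*w^2 + 3.2186*w - 2.3595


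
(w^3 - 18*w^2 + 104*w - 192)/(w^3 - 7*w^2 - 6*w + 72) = (w - 8)/(w + 3)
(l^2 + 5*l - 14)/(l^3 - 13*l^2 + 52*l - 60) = (l + 7)/(l^2 - 11*l + 30)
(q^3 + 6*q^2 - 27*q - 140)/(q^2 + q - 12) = (q^2 + 2*q - 35)/(q - 3)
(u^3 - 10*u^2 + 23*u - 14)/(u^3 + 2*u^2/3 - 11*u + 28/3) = 3*(u^2 - 9*u + 14)/(3*u^2 + 5*u - 28)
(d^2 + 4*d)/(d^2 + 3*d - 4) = d/(d - 1)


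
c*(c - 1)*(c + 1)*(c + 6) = c^4 + 6*c^3 - c^2 - 6*c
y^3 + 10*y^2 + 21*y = y*(y + 3)*(y + 7)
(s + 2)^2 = s^2 + 4*s + 4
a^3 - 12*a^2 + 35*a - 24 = (a - 8)*(a - 3)*(a - 1)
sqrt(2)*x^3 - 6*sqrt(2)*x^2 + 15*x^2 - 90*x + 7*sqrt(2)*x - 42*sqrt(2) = (x - 6)*(x + 7*sqrt(2))*(sqrt(2)*x + 1)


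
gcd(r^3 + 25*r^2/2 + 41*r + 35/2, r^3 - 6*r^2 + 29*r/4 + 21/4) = r + 1/2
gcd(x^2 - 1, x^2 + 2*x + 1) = x + 1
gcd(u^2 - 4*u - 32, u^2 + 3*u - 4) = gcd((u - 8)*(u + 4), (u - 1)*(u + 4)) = u + 4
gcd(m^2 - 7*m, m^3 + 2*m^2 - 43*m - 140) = m - 7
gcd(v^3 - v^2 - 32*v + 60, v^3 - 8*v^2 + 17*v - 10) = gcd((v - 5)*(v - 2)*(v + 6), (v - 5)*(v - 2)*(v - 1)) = v^2 - 7*v + 10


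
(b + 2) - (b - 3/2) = 7/2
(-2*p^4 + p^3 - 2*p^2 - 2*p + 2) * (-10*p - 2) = 20*p^5 - 6*p^4 + 18*p^3 + 24*p^2 - 16*p - 4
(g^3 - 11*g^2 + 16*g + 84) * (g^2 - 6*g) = g^5 - 17*g^4 + 82*g^3 - 12*g^2 - 504*g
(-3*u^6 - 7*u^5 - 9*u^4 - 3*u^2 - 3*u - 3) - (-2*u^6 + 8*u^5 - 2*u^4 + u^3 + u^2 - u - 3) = -u^6 - 15*u^5 - 7*u^4 - u^3 - 4*u^2 - 2*u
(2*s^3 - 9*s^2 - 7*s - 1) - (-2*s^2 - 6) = 2*s^3 - 7*s^2 - 7*s + 5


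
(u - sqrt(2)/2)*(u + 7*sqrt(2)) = u^2 + 13*sqrt(2)*u/2 - 7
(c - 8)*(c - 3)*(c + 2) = c^3 - 9*c^2 + 2*c + 48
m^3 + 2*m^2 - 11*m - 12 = (m - 3)*(m + 1)*(m + 4)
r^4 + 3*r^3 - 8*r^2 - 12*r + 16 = (r - 2)*(r - 1)*(r + 2)*(r + 4)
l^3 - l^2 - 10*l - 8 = (l - 4)*(l + 1)*(l + 2)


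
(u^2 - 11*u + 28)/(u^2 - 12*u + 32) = (u - 7)/(u - 8)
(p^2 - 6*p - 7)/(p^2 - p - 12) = (-p^2 + 6*p + 7)/(-p^2 + p + 12)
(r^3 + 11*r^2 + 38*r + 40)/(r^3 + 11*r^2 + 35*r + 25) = (r^2 + 6*r + 8)/(r^2 + 6*r + 5)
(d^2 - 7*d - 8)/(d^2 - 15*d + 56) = (d + 1)/(d - 7)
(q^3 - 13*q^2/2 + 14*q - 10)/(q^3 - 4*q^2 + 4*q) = (q - 5/2)/q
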